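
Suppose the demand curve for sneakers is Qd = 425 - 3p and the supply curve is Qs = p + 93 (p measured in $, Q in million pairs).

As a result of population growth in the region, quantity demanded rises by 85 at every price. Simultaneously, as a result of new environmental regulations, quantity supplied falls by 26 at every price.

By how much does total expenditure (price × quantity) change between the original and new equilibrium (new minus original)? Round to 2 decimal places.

Original equilibrium: 425 - 3p = p + 93 gives 332 = 4p, so p = 83 and Q = 176.
After the shift, demand is Qd = 510 - 3p and supply is Qs = p + 67.
Equate the new curves: 510 - 3p = p + 67, giving 443 = 4p, p = 110.75, Q = 177.75.
Expenditure moves from 83×176 = 14608 to 110.75×177.75 = 19685.8125; change = +5077.81.

+5077.81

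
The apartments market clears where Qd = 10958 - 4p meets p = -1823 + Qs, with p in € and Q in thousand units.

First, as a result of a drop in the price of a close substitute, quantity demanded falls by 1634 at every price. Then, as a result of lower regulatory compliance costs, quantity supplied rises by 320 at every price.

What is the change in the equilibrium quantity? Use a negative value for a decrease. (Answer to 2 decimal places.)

-70.80

Initially, 10958 - 4p = p + 1823, so 9135 = 5p and p = 1827, Q = 3650.
The shock moves the curves to Qd = 9324 - 4p and Qs = p + 2143.
Equate the new curves: 9324 - 4p = p + 2143, giving 7181 = 5p, p = 1436.2, Q = 3579.2.
ΔQ = 3579.2 − 3650 = -70.80.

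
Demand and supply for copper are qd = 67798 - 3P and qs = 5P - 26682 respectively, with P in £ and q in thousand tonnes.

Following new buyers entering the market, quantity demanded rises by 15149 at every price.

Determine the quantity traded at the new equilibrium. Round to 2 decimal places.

41836.13

Original equilibrium: 67798 - 3P = 5P - 26682 gives 94480 = 8P, so P = 11810 and q = 32368.
The new curves are qd = 82947 - 3P (demand) and qs = 5P - 26682 (supply).
Setting them equal: 82947 - 3P = 5P - 26682 → 109629 = 8P, so P = 13703.625 and q = 41836.125.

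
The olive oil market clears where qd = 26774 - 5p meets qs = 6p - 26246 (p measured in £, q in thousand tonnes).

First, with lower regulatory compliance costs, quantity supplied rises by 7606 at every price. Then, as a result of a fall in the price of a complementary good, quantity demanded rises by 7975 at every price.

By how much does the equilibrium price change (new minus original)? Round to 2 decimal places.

+33.55

Solve the original market: 26774 - 5p = 6p - 26246, hence p = 4820 and q = 2674.
The new curves are qd = 34749 - 5p (demand) and qs = 6p - 18640 (supply).
Clearing the new market: 34749 - 5p = 6p - 18640, so p = 53389/11 ≈ 4853.5455 and q = 115294/11 ≈ 10481.2727.
Δp = 4853.5455 − 4820 = +33.55.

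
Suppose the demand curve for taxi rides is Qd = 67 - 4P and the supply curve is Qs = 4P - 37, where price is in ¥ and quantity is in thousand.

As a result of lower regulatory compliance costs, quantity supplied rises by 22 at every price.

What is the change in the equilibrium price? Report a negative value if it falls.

-2.75

Before the shock: 67 - 4P = 4P - 37 ⇒ 104 = 8P ⇒ P = 13, Q = 15.
The shock moves the curves to Qd = 67 - 4P and Qs = 4P - 15.
Setting them equal: 67 - 4P = 4P - 15 → 82 = 8P, so P = 10.25 and Q = 26.
ΔP = 10.25 − 13 = -2.75.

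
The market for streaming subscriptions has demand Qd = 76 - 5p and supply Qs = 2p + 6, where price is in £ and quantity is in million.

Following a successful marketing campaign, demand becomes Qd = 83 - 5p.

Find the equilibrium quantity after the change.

28

Initially, 76 - 5p = 2p + 6, so 70 = 7p and p = 10, Q = 26.
The new curves are Qd = 83 - 5p (demand) and Qs = 2p + 6 (supply).
New equilibrium: 83 - 5p = 2p + 6 ⇒ 77 = 7p ⇒ p = 11, Q = 28.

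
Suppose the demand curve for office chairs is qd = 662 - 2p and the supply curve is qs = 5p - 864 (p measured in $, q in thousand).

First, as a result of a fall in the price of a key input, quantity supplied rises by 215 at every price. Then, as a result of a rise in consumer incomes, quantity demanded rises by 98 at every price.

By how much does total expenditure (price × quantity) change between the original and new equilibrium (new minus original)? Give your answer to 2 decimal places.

Original equilibrium: 662 - 2p = 5p - 864 gives 1526 = 7p, so p = 218 and q = 226.
The new curves are qd = 760 - 2p (demand) and qs = 5p - 649 (supply).
New equilibrium: 760 - 2p = 5p - 649 ⇒ 1409 = 7p ⇒ p = 1409/7 ≈ 201.2857, q = 2502/7 ≈ 357.4286.
Expenditure moves from 218×226 = 49268 to 201.2857×357.4286 = 71945.2653; change = +22677.27.

+22677.27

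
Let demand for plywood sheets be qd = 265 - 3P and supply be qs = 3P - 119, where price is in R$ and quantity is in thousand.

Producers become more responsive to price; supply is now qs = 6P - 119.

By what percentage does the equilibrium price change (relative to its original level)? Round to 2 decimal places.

Initially, 265 - 3P = 3P - 119, so 384 = 6P and P = 64, q = 73.
The shock moves the curves to qd = 265 - 3P and qs = 6P - 119.
New equilibrium: 265 - 3P = 6P - 119 ⇒ 384 = 9P ⇒ P = 128/3 ≈ 42.6667, q = 137.
%ΔP = (42.6667 − 64) / 64 × 100 = -33.33%.

-33.33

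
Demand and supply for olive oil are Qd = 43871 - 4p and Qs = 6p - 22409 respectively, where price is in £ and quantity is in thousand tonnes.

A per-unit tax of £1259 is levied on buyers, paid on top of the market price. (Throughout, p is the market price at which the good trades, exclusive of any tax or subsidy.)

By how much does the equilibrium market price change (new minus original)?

-503.6

Initially, 43871 - 4p = 6p - 22409, so 66280 = 10p and p = 6628, Q = 17359.
Since buyers pay the price plus the tax, the effective demand curve becomes Qd = 38835 - 4p.
New equilibrium: 38835 - 4p = 6p - 22409 ⇒ 61244 = 10p ⇒ p = 6124.4, Q = 14337.4.
Δp = 6124.4 − 6628 = -503.6.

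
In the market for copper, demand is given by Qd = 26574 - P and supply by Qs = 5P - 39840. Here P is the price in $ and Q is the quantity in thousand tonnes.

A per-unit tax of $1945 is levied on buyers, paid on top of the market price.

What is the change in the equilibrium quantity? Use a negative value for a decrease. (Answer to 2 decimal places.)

-1620.83

Before the shock: 26574 - P = 5P - 39840 ⇒ 66414 = 6P ⇒ P = 11069, Q = 15505.
Since buyers pay the price plus the tax, the effective demand curve becomes Qd = 24629 - P.
Setting them equal: 24629 - P = 5P - 39840 → 64469 = 6P, so P = 64469/6 ≈ 10744.8333 and Q = 83305/6 ≈ 13884.1667.
ΔQ = 13884.1667 − 15505 = -1620.83.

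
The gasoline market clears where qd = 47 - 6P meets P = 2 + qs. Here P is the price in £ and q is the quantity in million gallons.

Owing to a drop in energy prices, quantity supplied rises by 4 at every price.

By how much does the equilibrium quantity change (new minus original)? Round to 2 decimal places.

Before the shock: 47 - 6P = P - 2 ⇒ 49 = 7P ⇒ P = 7, q = 5.
The new curves are qd = 47 - 6P (demand) and qs = P + 2 (supply).
Equate the new curves: 47 - 6P = P + 2, giving 45 = 7P, P = 45/7 ≈ 6.4286, q = 59/7 ≈ 8.4286.
Δq = 8.4286 − 5 = +3.43.

+3.43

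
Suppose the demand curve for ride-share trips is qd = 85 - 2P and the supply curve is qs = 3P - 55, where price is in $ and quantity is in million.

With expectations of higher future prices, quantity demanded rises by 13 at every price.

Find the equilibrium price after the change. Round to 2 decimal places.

Original equilibrium: 85 - 2P = 3P - 55 gives 140 = 5P, so P = 28 and q = 29.
The new curves are qd = 98 - 2P (demand) and qs = 3P - 55 (supply).
Equate the new curves: 98 - 2P = 3P - 55, giving 153 = 5P, P = 30.6, q = 36.8.

30.60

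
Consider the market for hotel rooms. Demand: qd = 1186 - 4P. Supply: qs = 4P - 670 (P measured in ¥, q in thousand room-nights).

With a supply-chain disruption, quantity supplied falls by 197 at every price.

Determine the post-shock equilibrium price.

Initially, 1186 - 4P = 4P - 670, so 1856 = 8P and P = 232, q = 258.
After the shift, demand is qd = 1186 - 4P and supply is qs = 4P - 867.
Equate the new curves: 1186 - 4P = 4P - 867, giving 2053 = 8P, P = 256.625, q = 159.5.

256.625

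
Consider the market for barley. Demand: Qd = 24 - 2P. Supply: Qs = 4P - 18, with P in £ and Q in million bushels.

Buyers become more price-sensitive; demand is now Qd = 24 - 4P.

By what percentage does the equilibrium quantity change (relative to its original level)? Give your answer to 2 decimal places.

-70.00

Before the shock: 24 - 2P = 4P - 18 ⇒ 42 = 6P ⇒ P = 7, Q = 10.
The new curves are Qd = 24 - 4P (demand) and Qs = 4P - 18 (supply).
Equate the new curves: 24 - 4P = 4P - 18, giving 42 = 8P, P = 5.25, Q = 3.
%ΔQ = (3 − 10) / 10 × 100 = -70.00%.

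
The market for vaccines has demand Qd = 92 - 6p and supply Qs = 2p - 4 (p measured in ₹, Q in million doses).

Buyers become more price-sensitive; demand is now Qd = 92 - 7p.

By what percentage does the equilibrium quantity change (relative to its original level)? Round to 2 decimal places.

Initially, 92 - 6p = 2p - 4, so 96 = 8p and p = 12, Q = 20.
The new curves are Qd = 92 - 7p (demand) and Qs = 2p - 4 (supply).
Setting them equal: 92 - 7p = 2p - 4 → 96 = 9p, so p = 32/3 ≈ 10.6667 and Q = 52/3 ≈ 17.3333.
%ΔQ = (17.3333 − 20) / 20 × 100 = -13.33%.

-13.33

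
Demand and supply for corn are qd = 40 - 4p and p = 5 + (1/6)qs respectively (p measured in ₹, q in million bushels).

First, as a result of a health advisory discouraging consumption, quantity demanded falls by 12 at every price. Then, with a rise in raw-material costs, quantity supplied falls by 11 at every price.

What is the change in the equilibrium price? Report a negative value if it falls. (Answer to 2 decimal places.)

Before the shock: 40 - 4p = 6p - 30 ⇒ 70 = 10p ⇒ p = 7, q = 12.
The shock moves the curves to qd = 28 - 4p and qs = 6p - 41.
New equilibrium: 28 - 4p = 6p - 41 ⇒ 69 = 10p ⇒ p = 6.9, q = 0.4.
Δp = 6.9 − 7 = -0.10.

-0.10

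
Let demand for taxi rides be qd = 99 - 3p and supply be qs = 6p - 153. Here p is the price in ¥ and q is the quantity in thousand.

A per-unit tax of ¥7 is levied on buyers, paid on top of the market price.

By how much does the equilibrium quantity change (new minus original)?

-14

Solve the original market: 99 - 3p = 6p - 153, hence p = 28 and q = 15.
Since buyers pay the price plus the tax, the effective demand curve becomes qd = 78 - 3p.
Equate the new curves: 78 - 3p = 6p - 153, giving 231 = 9p, p = 77/3 ≈ 25.6667, q = 1.
Δq = 1 − 15 = -14.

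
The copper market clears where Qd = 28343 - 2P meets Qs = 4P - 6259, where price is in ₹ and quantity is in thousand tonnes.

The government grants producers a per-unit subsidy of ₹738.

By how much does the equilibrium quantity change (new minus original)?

+984

Initially, 28343 - 2P = 4P - 6259, so 34602 = 6P and P = 5767, Q = 16809.
Since sellers receive the price plus the subsidy, the effective supply curve becomes Qs = 4P - 3307.
Equate the new curves: 28343 - 2P = 4P - 3307, giving 31650 = 6P, P = 5275, Q = 17793.
ΔQ = 17793 − 16809 = +984.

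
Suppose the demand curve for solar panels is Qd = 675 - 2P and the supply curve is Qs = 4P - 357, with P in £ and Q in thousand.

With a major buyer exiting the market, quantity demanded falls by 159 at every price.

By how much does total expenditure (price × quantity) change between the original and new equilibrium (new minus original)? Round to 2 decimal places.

-24194.50

Initially, 675 - 2P = 4P - 357, so 1032 = 6P and P = 172, Q = 331.
The shock moves the curves to Qd = 516 - 2P and Qs = 4P - 357.
Clearing the new market: 516 - 2P = 4P - 357, so P = 145.5 and Q = 225.
Expenditure moves from 172×331 = 56932 to 145.5×225 = 32737.5; change = -24194.50.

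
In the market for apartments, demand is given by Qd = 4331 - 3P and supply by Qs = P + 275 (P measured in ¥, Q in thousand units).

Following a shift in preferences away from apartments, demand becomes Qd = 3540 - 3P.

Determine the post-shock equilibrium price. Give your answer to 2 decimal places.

Original equilibrium: 4331 - 3P = P + 275 gives 4056 = 4P, so P = 1014 and Q = 1289.
With the change applied: demand Qd = 3540 - 3P, supply Qs = P + 275.
New equilibrium: 3540 - 3P = P + 275 ⇒ 3265 = 4P ⇒ P = 816.25, Q = 1091.25.

816.25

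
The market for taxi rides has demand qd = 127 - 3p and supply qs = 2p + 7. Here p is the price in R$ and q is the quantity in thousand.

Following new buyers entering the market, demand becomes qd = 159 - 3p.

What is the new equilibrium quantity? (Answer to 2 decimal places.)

67.80

Original equilibrium: 127 - 3p = 2p + 7 gives 120 = 5p, so p = 24 and q = 55.
With the change applied: demand qd = 159 - 3p, supply qs = 2p + 7.
Setting them equal: 159 - 3p = 2p + 7 → 152 = 5p, so p = 30.4 and q = 67.8.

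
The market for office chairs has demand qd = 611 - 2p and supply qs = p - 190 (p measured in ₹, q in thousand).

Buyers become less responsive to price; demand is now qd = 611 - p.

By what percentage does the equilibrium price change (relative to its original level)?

+50

Before the shock: 611 - 2p = p - 190 ⇒ 801 = 3p ⇒ p = 267, q = 77.
The shock moves the curves to qd = 611 - p and qs = p - 190.
Clearing the new market: 611 - p = p - 190, so p = 400.5 and q = 210.5.
%Δp = (400.5 − 267) / 267 × 100 = +50%.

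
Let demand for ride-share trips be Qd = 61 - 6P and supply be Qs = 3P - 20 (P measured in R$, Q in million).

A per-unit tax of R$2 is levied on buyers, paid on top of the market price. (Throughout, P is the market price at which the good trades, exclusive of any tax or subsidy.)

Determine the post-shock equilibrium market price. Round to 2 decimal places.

7.67

Initially, 61 - 6P = 3P - 20, so 81 = 9P and P = 9, Q = 7.
Since buyers pay the price plus the tax, the effective demand curve becomes Qd = 49 - 6P.
Clearing the new market: 49 - 6P = 3P - 20, so P = 23/3 ≈ 7.6667 and Q = 3.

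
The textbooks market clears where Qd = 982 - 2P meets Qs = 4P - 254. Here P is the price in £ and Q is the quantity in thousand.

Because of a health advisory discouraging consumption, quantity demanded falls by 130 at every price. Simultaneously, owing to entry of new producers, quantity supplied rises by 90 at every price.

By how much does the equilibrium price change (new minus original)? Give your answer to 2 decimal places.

Solve the original market: 982 - 2P = 4P - 254, hence P = 206 and Q = 570.
With the change applied: demand Qd = 852 - 2P, supply Qs = 4P - 164.
Clearing the new market: 852 - 2P = 4P - 164, so P = 508/3 ≈ 169.3333 and Q = 1540/3 ≈ 513.3333.
ΔP = 169.3333 − 206 = -36.67.

-36.67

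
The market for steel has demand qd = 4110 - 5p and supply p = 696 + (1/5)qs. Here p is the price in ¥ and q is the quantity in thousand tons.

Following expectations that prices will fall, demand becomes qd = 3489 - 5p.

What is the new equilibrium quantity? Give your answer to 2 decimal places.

4.50

Before the shock: 4110 - 5p = 5p - 3480 ⇒ 7590 = 10p ⇒ p = 759, q = 315.
The shock moves the curves to qd = 3489 - 5p and qs = 5p - 3480.
Clearing the new market: 3489 - 5p = 5p - 3480, so p = 696.9 and q = 4.5.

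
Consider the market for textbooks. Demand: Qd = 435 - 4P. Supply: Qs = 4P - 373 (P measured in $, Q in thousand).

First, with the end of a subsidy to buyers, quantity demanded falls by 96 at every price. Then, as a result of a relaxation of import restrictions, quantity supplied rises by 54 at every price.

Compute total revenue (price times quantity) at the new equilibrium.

822.5

Solve the original market: 435 - 4P = 4P - 373, hence P = 101 and Q = 31.
With the change applied: demand Qd = 339 - 4P, supply Qs = 4P - 319.
New equilibrium: 339 - 4P = 4P - 319 ⇒ 658 = 8P ⇒ P = 82.25, Q = 10.
New expenditure = 82.25 × 10 = 822.5.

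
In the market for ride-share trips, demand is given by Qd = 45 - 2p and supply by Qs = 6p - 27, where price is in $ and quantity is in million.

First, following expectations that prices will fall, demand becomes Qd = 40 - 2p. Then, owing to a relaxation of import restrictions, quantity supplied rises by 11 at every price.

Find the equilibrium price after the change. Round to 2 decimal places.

Solve the original market: 45 - 2p = 6p - 27, hence p = 9 and Q = 27.
With the change applied: demand Qd = 40 - 2p, supply Qs = 6p - 16.
New equilibrium: 40 - 2p = 6p - 16 ⇒ 56 = 8p ⇒ p = 7, Q = 26.

7.00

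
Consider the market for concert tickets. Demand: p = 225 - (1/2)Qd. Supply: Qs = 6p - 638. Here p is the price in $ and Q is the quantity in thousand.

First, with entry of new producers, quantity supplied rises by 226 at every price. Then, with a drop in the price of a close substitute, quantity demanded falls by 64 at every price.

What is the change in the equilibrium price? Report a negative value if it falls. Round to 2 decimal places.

-36.25

Original equilibrium: 450 - 2p = 6p - 638 gives 1088 = 8p, so p = 136 and Q = 178.
The shock moves the curves to Qd = 386 - 2p and Qs = 6p - 412.
New equilibrium: 386 - 2p = 6p - 412 ⇒ 798 = 8p ⇒ p = 99.75, Q = 186.5.
Δp = 99.75 − 136 = -36.25.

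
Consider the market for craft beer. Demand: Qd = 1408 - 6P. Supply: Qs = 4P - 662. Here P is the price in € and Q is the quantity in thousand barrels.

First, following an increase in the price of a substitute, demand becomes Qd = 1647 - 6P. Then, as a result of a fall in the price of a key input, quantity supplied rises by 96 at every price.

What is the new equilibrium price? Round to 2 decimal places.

Solve the original market: 1408 - 6P = 4P - 662, hence P = 207 and Q = 166.
With the change applied: demand Qd = 1647 - 6P, supply Qs = 4P - 566.
New equilibrium: 1647 - 6P = 4P - 566 ⇒ 2213 = 10P ⇒ P = 221.3, Q = 319.2.

221.30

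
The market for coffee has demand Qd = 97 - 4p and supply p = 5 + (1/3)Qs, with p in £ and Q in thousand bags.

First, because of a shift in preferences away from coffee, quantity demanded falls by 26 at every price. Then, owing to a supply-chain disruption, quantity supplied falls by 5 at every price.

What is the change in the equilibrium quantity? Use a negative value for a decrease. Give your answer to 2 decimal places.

-14.00

Solve the original market: 97 - 4p = 3p - 15, hence p = 16 and Q = 33.
The shock moves the curves to Qd = 71 - 4p and Qs = 3p - 20.
New equilibrium: 71 - 4p = 3p - 20 ⇒ 91 = 7p ⇒ p = 13, Q = 19.
ΔQ = 19 − 33 = -14.00.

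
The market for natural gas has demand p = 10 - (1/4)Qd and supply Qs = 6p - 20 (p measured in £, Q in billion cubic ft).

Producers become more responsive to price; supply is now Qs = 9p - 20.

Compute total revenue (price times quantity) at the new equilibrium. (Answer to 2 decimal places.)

99.41

Original equilibrium: 40 - 4p = 6p - 20 gives 60 = 10p, so p = 6 and Q = 16.
After the shift, demand is Qd = 40 - 4p and supply is Qs = 9p - 20.
Equate the new curves: 40 - 4p = 9p - 20, giving 60 = 13p, p = 60/13 ≈ 4.6154, Q = 280/13 ≈ 21.5385.
New expenditure = 4.6154 × 21.5385 = 99.41.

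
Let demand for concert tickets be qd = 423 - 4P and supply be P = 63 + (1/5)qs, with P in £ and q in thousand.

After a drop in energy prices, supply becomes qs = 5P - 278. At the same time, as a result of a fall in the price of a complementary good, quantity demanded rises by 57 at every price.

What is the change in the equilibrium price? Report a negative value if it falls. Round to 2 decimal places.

+2.22

Solve the original market: 423 - 4P = 5P - 315, hence P = 82 and q = 95.
With the change applied: demand qd = 480 - 4P, supply qs = 5P - 278.
Clearing the new market: 480 - 4P = 5P - 278, so P = 758/9 ≈ 84.2222 and q = 1288/9 ≈ 143.1111.
ΔP = 84.2222 − 82 = +2.22.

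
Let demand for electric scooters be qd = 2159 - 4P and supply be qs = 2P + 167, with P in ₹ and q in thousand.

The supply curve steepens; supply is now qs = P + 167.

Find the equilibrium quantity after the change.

Original equilibrium: 2159 - 4P = 2P + 167 gives 1992 = 6P, so P = 332 and q = 831.
With the change applied: demand qd = 2159 - 4P, supply qs = P + 167.
New equilibrium: 2159 - 4P = P + 167 ⇒ 1992 = 5P ⇒ P = 398.4, q = 565.4.

565.4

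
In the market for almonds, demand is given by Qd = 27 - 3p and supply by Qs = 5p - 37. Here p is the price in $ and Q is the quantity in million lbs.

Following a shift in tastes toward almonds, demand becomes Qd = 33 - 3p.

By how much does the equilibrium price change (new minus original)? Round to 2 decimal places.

+0.75

Original equilibrium: 27 - 3p = 5p - 37 gives 64 = 8p, so p = 8 and Q = 3.
The shock moves the curves to Qd = 33 - 3p and Qs = 5p - 37.
Clearing the new market: 33 - 3p = 5p - 37, so p = 8.75 and Q = 6.75.
Δp = 8.75 − 8 = +0.75.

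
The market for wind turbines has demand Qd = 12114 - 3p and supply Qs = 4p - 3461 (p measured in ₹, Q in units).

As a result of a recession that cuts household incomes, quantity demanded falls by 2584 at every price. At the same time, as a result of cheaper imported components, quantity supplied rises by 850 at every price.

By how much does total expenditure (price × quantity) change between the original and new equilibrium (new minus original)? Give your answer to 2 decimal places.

-4597398.12

Solve the original market: 12114 - 3p = 4p - 3461, hence p = 2225 and Q = 5439.
With the change applied: demand Qd = 9530 - 3p, supply Qs = 4p - 2611.
New equilibrium: 9530 - 3p = 4p - 2611 ⇒ 12141 = 7p ⇒ p = 12141/7 ≈ 1734.4286, Q = 30287/7 ≈ 4326.7143.
Expenditure moves from 2225×5439 = 12101775 to 1734.4286×4326.7143 = 7504376.8776; change = -4597398.12.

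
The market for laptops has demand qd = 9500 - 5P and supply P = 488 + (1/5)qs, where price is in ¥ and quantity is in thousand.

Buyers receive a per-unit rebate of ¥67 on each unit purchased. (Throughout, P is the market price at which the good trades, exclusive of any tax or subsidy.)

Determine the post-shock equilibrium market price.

1227.5

Before the shock: 9500 - 5P = 5P - 2440 ⇒ 11940 = 10P ⇒ P = 1194, q = 3530.
Since buyers' out-of-pocket price is the market price minus the rebate, the effective demand curve becomes qd = 9835 - 5P.
New equilibrium: 9835 - 5P = 5P - 2440 ⇒ 12275 = 10P ⇒ P = 1227.5, q = 3697.5.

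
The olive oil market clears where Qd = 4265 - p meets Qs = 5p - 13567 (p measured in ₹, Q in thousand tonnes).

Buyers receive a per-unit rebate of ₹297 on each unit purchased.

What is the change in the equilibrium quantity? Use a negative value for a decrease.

Solve the original market: 4265 - p = 5p - 13567, hence p = 2972 and Q = 1293.
Since buyers' out-of-pocket price is the market price minus the rebate, the effective demand curve becomes Qd = 4562 - p.
Setting them equal: 4562 - p = 5p - 13567 → 18129 = 6p, so p = 3021.5 and Q = 1540.5.
ΔQ = 1540.5 − 1293 = +247.5.

+247.5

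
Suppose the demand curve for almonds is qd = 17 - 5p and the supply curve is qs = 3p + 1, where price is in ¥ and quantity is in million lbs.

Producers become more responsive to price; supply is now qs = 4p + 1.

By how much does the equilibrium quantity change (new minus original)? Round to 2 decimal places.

+1.11

Original equilibrium: 17 - 5p = 3p + 1 gives 16 = 8p, so p = 2 and q = 7.
With the change applied: demand qd = 17 - 5p, supply qs = 4p + 1.
Setting them equal: 17 - 5p = 4p + 1 → 16 = 9p, so p = 16/9 ≈ 1.7778 and q = 73/9 ≈ 8.1111.
Δq = 8.1111 − 7 = +1.11.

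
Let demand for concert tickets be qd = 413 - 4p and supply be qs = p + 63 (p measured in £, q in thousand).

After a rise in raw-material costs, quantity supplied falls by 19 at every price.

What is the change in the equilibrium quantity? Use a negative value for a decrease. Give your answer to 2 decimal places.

-15.20

Initially, 413 - 4p = p + 63, so 350 = 5p and p = 70, q = 133.
The new curves are qd = 413 - 4p (demand) and qs = p + 44 (supply).
Equate the new curves: 413 - 4p = p + 44, giving 369 = 5p, p = 73.8, q = 117.8.
Δq = 117.8 − 133 = -15.20.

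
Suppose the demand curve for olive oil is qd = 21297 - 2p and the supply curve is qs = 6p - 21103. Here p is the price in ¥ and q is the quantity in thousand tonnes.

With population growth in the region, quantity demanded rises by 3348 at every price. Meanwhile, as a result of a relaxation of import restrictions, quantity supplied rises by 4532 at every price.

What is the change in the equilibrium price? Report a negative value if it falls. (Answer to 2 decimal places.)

-148.00

Initially, 21297 - 2p = 6p - 21103, so 42400 = 8p and p = 5300, q = 10697.
After the shift, demand is qd = 24645 - 2p and supply is qs = 6p - 16571.
Setting them equal: 24645 - 2p = 6p - 16571 → 41216 = 8p, so p = 5152 and q = 14341.
Δp = 5152 − 5300 = -148.00.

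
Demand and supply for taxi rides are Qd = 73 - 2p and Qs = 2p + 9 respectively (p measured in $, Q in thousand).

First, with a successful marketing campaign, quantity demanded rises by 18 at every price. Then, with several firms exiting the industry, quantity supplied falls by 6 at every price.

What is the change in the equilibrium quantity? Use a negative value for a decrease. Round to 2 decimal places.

Before the shock: 73 - 2p = 2p + 9 ⇒ 64 = 4p ⇒ p = 16, Q = 41.
The new curves are Qd = 91 - 2p (demand) and Qs = 2p + 3 (supply).
Setting them equal: 91 - 2p = 2p + 3 → 88 = 4p, so p = 22 and Q = 47.
ΔQ = 47 − 41 = +6.00.

+6.00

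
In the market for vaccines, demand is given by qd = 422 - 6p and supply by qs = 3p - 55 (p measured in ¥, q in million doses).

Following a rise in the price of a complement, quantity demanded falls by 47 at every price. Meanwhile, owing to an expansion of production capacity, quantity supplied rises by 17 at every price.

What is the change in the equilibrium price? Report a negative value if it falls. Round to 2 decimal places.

Solve the original market: 422 - 6p = 3p - 55, hence p = 53 and q = 104.
The new curves are qd = 375 - 6p (demand) and qs = 3p - 38 (supply).
Setting them equal: 375 - 6p = 3p - 38 → 413 = 9p, so p = 413/9 ≈ 45.8889 and q = 299/3 ≈ 99.6667.
Δp = 45.8889 − 53 = -7.11.

-7.11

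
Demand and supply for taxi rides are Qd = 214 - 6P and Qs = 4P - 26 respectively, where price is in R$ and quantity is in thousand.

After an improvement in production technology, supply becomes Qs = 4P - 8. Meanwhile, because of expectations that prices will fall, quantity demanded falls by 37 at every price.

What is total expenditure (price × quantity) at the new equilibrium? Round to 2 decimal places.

1221.00

Initially, 214 - 6P = 4P - 26, so 240 = 10P and P = 24, Q = 70.
The new curves are Qd = 177 - 6P (demand) and Qs = 4P - 8 (supply).
Equate the new curves: 177 - 6P = 4P - 8, giving 185 = 10P, P = 18.5, Q = 66.
New expenditure = 18.5 × 66 = 1221.00.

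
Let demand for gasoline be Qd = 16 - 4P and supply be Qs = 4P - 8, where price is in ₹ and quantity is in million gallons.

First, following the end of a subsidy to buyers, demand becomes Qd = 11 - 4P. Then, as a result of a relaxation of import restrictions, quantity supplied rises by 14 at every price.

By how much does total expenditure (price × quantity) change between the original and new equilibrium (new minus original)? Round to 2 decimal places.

Original equilibrium: 16 - 4P = 4P - 8 gives 24 = 8P, so P = 3 and Q = 4.
With the change applied: demand Qd = 11 - 4P, supply Qs = 4P + 6.
New equilibrium: 11 - 4P = 4P + 6 ⇒ 5 = 8P ⇒ P = 0.625, Q = 8.5.
Expenditure moves from 3×4 = 12 to 0.625×8.5 = 5.3125; change = -6.69.

-6.69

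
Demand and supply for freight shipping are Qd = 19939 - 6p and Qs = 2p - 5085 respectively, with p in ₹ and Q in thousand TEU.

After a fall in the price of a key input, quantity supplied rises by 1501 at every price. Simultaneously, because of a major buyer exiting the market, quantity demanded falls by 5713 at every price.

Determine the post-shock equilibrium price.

2226.25

Before the shock: 19939 - 6p = 2p - 5085 ⇒ 25024 = 8p ⇒ p = 3128, Q = 1171.
The new curves are Qd = 14226 - 6p (demand) and Qs = 2p - 3584 (supply).
Setting them equal: 14226 - 6p = 2p - 3584 → 17810 = 8p, so p = 2226.25 and Q = 868.5.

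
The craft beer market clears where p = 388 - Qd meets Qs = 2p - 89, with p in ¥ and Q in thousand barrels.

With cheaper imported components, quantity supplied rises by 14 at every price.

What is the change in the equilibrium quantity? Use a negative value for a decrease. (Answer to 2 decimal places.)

+4.67

Initially, 388 - p = 2p - 89, so 477 = 3p and p = 159, Q = 229.
The new curves are Qd = 388 - p (demand) and Qs = 2p - 75 (supply).
New equilibrium: 388 - p = 2p - 75 ⇒ 463 = 3p ⇒ p = 463/3 ≈ 154.3333, Q = 701/3 ≈ 233.6667.
ΔQ = 233.6667 − 229 = +4.67.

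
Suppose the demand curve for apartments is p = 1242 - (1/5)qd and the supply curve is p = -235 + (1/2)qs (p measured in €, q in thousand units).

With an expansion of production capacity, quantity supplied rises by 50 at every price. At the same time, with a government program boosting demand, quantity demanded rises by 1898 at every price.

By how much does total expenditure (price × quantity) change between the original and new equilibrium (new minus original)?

Initially, 6210 - 5p = 2p + 470, so 5740 = 7p and p = 820, q = 2110.
After the shift, demand is qd = 8108 - 5p and supply is qs = 2p + 520.
New equilibrium: 8108 - 5p = 2p + 520 ⇒ 7588 = 7p ⇒ p = 1084, q = 2688.
Expenditure moves from 820×2110 = 1730200 to 1084×2688 = 2913792; change = +1183592.

+1183592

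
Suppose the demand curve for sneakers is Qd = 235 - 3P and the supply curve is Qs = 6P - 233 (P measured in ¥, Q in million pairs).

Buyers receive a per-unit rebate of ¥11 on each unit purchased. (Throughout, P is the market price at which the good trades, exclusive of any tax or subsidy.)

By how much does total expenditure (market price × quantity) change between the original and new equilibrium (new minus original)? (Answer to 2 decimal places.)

Initially, 235 - 3P = 6P - 233, so 468 = 9P and P = 52, Q = 79.
Since buyers' out-of-pocket price is the market price minus the rebate, the effective demand curve becomes Qd = 268 - 3P.
Clearing the new market: 268 - 3P = 6P - 233, so P = 167/3 ≈ 55.6667 and Q = 101.
Expenditure moves from 52×79 = 4108 to 55.6667×101 = 5622.3333; change = +1514.33.

+1514.33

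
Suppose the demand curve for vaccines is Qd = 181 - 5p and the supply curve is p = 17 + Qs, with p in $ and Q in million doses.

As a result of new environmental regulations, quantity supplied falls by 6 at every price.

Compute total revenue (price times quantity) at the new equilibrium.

374

Solve the original market: 181 - 5p = p - 17, hence p = 33 and Q = 16.
After the shift, demand is Qd = 181 - 5p and supply is Qs = p - 23.
Clearing the new market: 181 - 5p = p - 23, so p = 34 and Q = 11.
New expenditure = 34 × 11 = 374.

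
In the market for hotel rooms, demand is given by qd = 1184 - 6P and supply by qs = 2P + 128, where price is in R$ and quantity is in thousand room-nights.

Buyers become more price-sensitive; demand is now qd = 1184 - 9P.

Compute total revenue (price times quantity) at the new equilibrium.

Before the shock: 1184 - 6P = 2P + 128 ⇒ 1056 = 8P ⇒ P = 132, q = 392.
The new curves are qd = 1184 - 9P (demand) and qs = 2P + 128 (supply).
Setting them equal: 1184 - 9P = 2P + 128 → 1056 = 11P, so P = 96 and q = 320.
New expenditure = 96 × 320 = 30720.

30720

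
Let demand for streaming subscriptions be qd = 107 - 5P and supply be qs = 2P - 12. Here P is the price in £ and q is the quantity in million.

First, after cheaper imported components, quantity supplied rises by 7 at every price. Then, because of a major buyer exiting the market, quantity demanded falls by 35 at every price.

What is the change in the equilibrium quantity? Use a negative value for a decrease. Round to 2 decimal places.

Initially, 107 - 5P = 2P - 12, so 119 = 7P and P = 17, q = 22.
With the change applied: demand qd = 72 - 5P, supply qs = 2P - 5.
Clearing the new market: 72 - 5P = 2P - 5, so P = 11 and q = 17.
Δq = 17 − 22 = -5.00.

-5.00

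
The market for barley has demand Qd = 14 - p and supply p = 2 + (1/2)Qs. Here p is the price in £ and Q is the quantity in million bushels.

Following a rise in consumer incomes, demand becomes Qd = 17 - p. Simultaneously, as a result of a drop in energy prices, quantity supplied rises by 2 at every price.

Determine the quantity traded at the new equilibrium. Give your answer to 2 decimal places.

Initially, 14 - p = 2p - 4, so 18 = 3p and p = 6, Q = 8.
After the shift, demand is Qd = 17 - p and supply is Qs = 2p - 2.
Setting them equal: 17 - p = 2p - 2 → 19 = 3p, so p = 19/3 ≈ 6.3333 and Q = 32/3 ≈ 10.6667.

10.67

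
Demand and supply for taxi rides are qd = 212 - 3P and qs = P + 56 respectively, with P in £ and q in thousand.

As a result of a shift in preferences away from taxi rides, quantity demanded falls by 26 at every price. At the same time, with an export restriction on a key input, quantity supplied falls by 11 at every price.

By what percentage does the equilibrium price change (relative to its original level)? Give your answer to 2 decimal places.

-9.62

Solve the original market: 212 - 3P = P + 56, hence P = 39 and q = 95.
The shock moves the curves to qd = 186 - 3P and qs = P + 45.
New equilibrium: 186 - 3P = P + 45 ⇒ 141 = 4P ⇒ P = 35.25, q = 80.25.
%ΔP = (35.25 − 39) / 39 × 100 = -9.62%.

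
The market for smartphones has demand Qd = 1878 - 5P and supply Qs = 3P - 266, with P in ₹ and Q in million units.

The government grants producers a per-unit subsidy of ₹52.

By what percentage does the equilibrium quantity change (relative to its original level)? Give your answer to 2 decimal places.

Solve the original market: 1878 - 5P = 3P - 266, hence P = 268 and Q = 538.
Since sellers receive the price plus the subsidy, the effective supply curve becomes Qs = 3P - 110.
Clearing the new market: 1878 - 5P = 3P - 110, so P = 248.5 and Q = 635.5.
%ΔQ = (635.5 − 538) / 538 × 100 = +18.12%.

+18.12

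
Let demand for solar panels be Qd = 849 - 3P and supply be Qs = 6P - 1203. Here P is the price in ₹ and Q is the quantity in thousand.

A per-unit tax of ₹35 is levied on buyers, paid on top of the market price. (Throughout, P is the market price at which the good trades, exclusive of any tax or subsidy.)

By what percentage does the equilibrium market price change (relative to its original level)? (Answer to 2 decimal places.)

-5.12

Before the shock: 849 - 3P = 6P - 1203 ⇒ 2052 = 9P ⇒ P = 228, Q = 165.
Since buyers pay the price plus the tax, the effective demand curve becomes Qd = 744 - 3P.
Equate the new curves: 744 - 3P = 6P - 1203, giving 1947 = 9P, P = 649/3 ≈ 216.3333, Q = 95.
%ΔP = (216.3333 − 228) / 228 × 100 = -5.12%.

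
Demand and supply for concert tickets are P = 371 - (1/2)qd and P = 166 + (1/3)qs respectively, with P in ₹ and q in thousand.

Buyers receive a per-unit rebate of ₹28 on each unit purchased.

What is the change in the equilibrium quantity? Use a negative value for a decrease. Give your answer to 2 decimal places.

Original equilibrium: 742 - 2P = 3P - 498 gives 1240 = 5P, so P = 248 and q = 246.
Since buyers' out-of-pocket price is the market price minus the rebate, the effective demand curve becomes qd = 798 - 2P.
Equate the new curves: 798 - 2P = 3P - 498, giving 1296 = 5P, P = 259.2, q = 279.6.
Δq = 279.6 − 246 = +33.60.

+33.60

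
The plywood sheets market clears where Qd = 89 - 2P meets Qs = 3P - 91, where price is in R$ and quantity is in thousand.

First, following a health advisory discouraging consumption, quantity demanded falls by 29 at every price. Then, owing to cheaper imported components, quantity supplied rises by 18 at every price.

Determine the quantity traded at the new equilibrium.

6.8

Initially, 89 - 2P = 3P - 91, so 180 = 5P and P = 36, Q = 17.
With the change applied: demand Qd = 60 - 2P, supply Qs = 3P - 73.
Clearing the new market: 60 - 2P = 3P - 73, so P = 26.6 and Q = 6.8.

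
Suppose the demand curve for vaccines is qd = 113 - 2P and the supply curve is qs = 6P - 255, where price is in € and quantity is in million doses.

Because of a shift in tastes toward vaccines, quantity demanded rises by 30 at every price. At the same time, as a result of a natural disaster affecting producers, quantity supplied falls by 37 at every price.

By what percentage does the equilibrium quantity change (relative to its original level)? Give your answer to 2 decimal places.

Before the shock: 113 - 2P = 6P - 255 ⇒ 368 = 8P ⇒ P = 46, q = 21.
The shock moves the curves to qd = 143 - 2P and qs = 6P - 292.
New equilibrium: 143 - 2P = 6P - 292 ⇒ 435 = 8P ⇒ P = 54.375, q = 34.25.
%Δq = (34.25 − 21) / 21 × 100 = +63.10%.

+63.10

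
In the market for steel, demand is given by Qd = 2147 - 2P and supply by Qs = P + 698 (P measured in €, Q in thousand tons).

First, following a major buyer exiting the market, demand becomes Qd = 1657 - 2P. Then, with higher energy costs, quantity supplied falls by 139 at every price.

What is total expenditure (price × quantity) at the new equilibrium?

338550

Before the shock: 2147 - 2P = P + 698 ⇒ 1449 = 3P ⇒ P = 483, Q = 1181.
With the change applied: demand Qd = 1657 - 2P, supply Qs = P + 559.
Equate the new curves: 1657 - 2P = P + 559, giving 1098 = 3P, P = 366, Q = 925.
New expenditure = 366 × 925 = 338550.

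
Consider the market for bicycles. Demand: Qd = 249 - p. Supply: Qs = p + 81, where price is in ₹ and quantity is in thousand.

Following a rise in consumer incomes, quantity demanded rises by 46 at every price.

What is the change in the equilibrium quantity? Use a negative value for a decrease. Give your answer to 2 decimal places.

Initially, 249 - p = p + 81, so 168 = 2p and p = 84, Q = 165.
After the shift, demand is Qd = 295 - p and supply is Qs = p + 81.
Clearing the new market: 295 - p = p + 81, so p = 107 and Q = 188.
ΔQ = 188 − 165 = +23.00.

+23.00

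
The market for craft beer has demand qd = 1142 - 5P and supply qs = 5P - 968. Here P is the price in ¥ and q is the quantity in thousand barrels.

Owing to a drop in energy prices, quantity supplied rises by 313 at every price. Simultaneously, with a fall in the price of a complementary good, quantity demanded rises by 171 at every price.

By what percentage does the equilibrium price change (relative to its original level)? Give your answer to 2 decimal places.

Original equilibrium: 1142 - 5P = 5P - 968 gives 2110 = 10P, so P = 211 and q = 87.
The new curves are qd = 1313 - 5P (demand) and qs = 5P - 655 (supply).
Setting them equal: 1313 - 5P = 5P - 655 → 1968 = 10P, so P = 196.8 and q = 329.
%ΔP = (196.8 − 211) / 211 × 100 = -6.73%.

-6.73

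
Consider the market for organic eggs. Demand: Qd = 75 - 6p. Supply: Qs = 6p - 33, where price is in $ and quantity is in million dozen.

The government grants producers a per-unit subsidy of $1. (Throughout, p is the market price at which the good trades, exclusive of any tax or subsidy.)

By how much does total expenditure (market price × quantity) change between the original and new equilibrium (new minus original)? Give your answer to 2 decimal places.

Initially, 75 - 6p = 6p - 33, so 108 = 12p and p = 9, Q = 21.
Since sellers receive the price plus the subsidy, the effective supply curve becomes Qs = 6p - 27.
Setting them equal: 75 - 6p = 6p - 27 → 102 = 12p, so p = 8.5 and Q = 24.
Expenditure moves from 9×21 = 189 to 8.5×24 = 204; change = +15.00.

+15.00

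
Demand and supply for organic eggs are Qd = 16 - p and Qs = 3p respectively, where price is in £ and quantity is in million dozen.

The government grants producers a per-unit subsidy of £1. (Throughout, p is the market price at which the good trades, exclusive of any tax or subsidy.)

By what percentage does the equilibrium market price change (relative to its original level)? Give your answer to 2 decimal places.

-18.75

Initially, 16 - p = 3p, so 16 = 4p and p = 4, Q = 12.
Since sellers receive the price plus the subsidy, the effective supply curve becomes Qs = 3p + 3.
Setting them equal: 16 - p = 3p + 3 → 13 = 4p, so p = 3.25 and Q = 12.75.
%Δp = (3.25 − 4) / 4 × 100 = -18.75%.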